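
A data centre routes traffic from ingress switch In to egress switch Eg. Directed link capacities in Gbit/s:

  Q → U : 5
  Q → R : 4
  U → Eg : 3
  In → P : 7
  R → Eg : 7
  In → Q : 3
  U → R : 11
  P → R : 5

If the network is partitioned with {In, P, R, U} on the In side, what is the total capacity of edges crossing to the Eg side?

13

Edges leaving {In, P, R, U}: In→Q (3), R→Eg (7), U→Eg (3).
Cut capacity = 3 + 7 + 3 = 13.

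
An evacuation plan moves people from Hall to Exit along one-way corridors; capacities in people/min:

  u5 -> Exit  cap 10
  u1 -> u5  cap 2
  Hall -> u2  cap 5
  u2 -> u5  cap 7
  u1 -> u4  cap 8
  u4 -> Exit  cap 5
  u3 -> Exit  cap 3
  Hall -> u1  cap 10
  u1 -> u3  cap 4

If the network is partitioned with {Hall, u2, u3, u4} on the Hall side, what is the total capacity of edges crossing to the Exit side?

Edges leaving {Hall, u2, u3, u4}: Hall→u1 (10), u2→u5 (7), u3→Exit (3), u4→Exit (5).
Cut capacity = 10 + 7 + 3 + 5 = 25.

25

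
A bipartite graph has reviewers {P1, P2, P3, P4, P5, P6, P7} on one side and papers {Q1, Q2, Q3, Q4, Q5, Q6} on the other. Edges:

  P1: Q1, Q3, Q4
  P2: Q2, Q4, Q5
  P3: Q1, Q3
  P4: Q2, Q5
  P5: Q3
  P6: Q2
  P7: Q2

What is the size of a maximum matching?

5

Unit-capacity flow: source→left, listed edges, right→sink; max matching = max flow.
Augmenting path P1→Q1 (+1); matched 1.
Augmenting path P2→Q2 (+1); matched 2.
Augmenting path P3→Q3 (+1); matched 3.
Augmenting path P4→Q5 (+1); matched 4.
Augmenting path P6→Q2→P2→Q4 (+1); matched 5.
No augmenting path remains; maximum matching = 5.
König certificate: {Q1, Q2, Q3, Q4, Q5} is a vertex cover of size 5 (every listed pair touches it), so no matching can be larger.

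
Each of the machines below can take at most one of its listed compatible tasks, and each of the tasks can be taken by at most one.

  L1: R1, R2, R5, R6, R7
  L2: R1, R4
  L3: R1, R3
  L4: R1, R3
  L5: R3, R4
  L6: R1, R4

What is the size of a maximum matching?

4

Unit-capacity flow: source→left, listed edges, right→sink; max matching = max flow.
Augmenting path L1→R1 (+1); matched 1.
Augmenting path L2→R4 (+1); matched 2.
Augmenting path L3→R3 (+1); matched 3.
Augmenting path L4→R1→L1→R2 (+1); matched 4.
No augmenting path remains; maximum matching = 4.
König certificate: {L1, R1, R3, R4} is a vertex cover of size 4 (every listed pair touches it), so no matching can be larger.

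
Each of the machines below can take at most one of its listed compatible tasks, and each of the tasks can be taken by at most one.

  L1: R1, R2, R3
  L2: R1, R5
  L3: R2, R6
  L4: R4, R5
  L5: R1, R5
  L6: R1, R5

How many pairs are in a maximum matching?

5

Unit-capacity flow: source→left, listed edges, right→sink; max matching = max flow.
Augmenting path L1→R1 (+1); matched 1.
Augmenting path L2→R5 (+1); matched 2.
Augmenting path L3→R2 (+1); matched 3.
Augmenting path L4→R4 (+1); matched 4.
Augmenting path L5→R1→L1→R3 (+1); matched 5.
No augmenting path remains; maximum matching = 5.
König certificate: {L1, L3, L4, R1, R5} is a vertex cover of size 5 (every listed pair touches it), so no matching can be larger.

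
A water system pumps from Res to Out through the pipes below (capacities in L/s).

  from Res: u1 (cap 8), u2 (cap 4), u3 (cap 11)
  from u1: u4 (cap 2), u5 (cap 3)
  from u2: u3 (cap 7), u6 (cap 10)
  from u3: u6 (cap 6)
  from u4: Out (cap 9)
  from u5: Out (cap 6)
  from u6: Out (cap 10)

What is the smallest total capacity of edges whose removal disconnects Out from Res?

Augment Res→u1→u4→Out: bottleneck 2, flow now 2.
Augment Res→u1→u5→Out: bottleneck 3, flow now 5.
Augment Res→u2→u6→Out: bottleneck 4, flow now 9.
Augment Res→u3→u6→Out: bottleneck 6, flow now 15.
No augmenting path remains; maximum flow = 15.
By max-flow min-cut, the minimum cut capacity equals the max flow.
In the residual graph, reachable from Res: {Res, u1, u3}.
Min-cut edges: Res→u2 (4), u1→u4 (2), u1→u5 (3), u3→u6 (6); capacity 4 + 2 + 3 + 6 = 15.

15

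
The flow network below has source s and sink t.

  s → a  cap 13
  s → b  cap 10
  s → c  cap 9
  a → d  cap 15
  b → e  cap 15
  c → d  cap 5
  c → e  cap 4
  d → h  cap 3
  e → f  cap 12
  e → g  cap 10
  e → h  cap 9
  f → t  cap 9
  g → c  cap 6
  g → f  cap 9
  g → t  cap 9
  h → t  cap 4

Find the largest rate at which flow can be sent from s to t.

17

Augment s→a→d→h→t: bottleneck 3, flow now 3.
Augment s→b→e→f→t: bottleneck 9, flow now 12.
Augment s→b→e→g→t: bottleneck 1, flow now 13.
Augment s→c→e→g→t: bottleneck 4, flow now 17.
No augmenting path remains; maximum flow = 17.
In the residual graph, reachable from s: {s, a, c, d}.
Min-cut edges: s→b (10), c→e (4), d→h (3); capacity 10 + 4 + 3 = 17.
This cut is saturated, so no flow can exceed 17.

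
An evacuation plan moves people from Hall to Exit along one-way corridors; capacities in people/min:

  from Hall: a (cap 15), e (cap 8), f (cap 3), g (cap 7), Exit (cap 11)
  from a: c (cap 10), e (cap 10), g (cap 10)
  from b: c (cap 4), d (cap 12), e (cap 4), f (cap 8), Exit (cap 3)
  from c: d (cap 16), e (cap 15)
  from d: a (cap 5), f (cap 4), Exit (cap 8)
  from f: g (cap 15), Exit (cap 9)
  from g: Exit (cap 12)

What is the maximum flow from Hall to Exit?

36

Augment Hall→Exit: bottleneck 11, flow now 11.
Augment Hall→f→Exit: bottleneck 3, flow now 14.
Augment Hall→g→Exit: bottleneck 7, flow now 21.
Augment Hall→a→g→Exit: bottleneck 5, flow now 26.
Augment Hall→a→c→d→Exit: bottleneck 8, flow now 34.
Augment Hall→a→c→d→f→Exit: bottleneck 2, flow now 36.
No augmenting path remains; maximum flow = 36.
In the residual graph, reachable from Hall: {Hall, e}.
Min-cut edges: Hall→a (15), Hall→f (3), Hall→g (7), Hall→Exit (11); capacity 15 + 3 + 7 + 11 = 36.
This cut is saturated, so no flow can exceed 36.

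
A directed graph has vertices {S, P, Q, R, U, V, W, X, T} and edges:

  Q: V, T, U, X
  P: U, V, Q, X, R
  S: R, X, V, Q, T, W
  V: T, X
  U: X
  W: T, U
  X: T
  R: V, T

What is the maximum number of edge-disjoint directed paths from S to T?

Assign every edge capacity 1; by Menger, the answer equals the max flow.
Path S→T (+1); total 1.
Path S→Q→T (+1); total 2.
Path S→R→T (+1); total 3.
Path S→V→T (+1); total 4.
Path S→W→T (+1); total 5.
Path S→X→T (+1); total 6.
No residual S→T path; max flow = 6.
Certifying cut of size 6: {S→Q, S→R, S→T, S→V, S→W, S→X}.

6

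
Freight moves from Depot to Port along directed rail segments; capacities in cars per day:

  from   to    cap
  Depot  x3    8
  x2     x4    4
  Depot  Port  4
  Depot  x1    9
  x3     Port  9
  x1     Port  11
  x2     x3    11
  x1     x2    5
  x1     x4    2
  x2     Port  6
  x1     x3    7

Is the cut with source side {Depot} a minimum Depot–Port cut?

Yes — it is a minimum cut (capacity 21).

Given cut capacity: 9 + 8 + 4 = 21.
Augment Depot→Port: bottleneck 4, flow now 4.
Augment Depot→x1→Port: bottleneck 9, flow now 13.
Augment Depot→x3→Port: bottleneck 8, flow now 21.
No augmenting path remains; maximum flow = 21.
Cut capacity 21 equals the max flow, so it is a minimum cut.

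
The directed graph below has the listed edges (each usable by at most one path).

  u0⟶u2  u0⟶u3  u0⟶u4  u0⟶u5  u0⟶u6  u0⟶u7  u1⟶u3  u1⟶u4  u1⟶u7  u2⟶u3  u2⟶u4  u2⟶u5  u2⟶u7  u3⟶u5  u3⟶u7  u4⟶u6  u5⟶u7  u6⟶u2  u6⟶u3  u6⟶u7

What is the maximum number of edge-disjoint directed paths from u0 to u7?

5

Assign every edge capacity 1; by Menger, the answer equals the max flow.
Path u0→u7 (+1); total 1.
Path u0→u2→u7 (+1); total 2.
Path u0→u3→u7 (+1); total 3.
Path u0→u5→u7 (+1); total 4.
Path u0→u6→u7 (+1); total 5.
No residual u0→u7 path; max flow = 5.
Certifying cut of size 5: {u0→u7, u2→u7, u3→u7, u5→u7, u6→u7}.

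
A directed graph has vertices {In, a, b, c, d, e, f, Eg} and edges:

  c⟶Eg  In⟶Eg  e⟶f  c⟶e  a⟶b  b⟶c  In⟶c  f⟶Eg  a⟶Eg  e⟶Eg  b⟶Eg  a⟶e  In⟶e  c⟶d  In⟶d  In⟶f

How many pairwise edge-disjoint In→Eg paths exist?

4

Assign every edge capacity 1; by Menger, the answer equals the max flow.
Path In→Eg (+1); total 1.
Path In→c→Eg (+1); total 2.
Path In→e→Eg (+1); total 3.
Path In→f→Eg (+1); total 4.
No residual In→Eg path; max flow = 4.
Certifying cut of size 4: {In→Eg, In→c, In→e, In→f}.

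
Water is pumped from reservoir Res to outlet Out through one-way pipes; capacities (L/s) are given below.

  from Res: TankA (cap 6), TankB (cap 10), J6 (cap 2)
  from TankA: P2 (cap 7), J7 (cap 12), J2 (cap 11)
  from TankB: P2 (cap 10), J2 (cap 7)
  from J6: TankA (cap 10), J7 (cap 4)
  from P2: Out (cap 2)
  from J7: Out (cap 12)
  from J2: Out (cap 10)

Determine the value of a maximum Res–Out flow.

Augment Res→TankA→P2→Out: bottleneck 2, flow now 2.
Augment Res→TankA→J7→Out: bottleneck 4, flow now 6.
Augment Res→TankB→J2→Out: bottleneck 7, flow now 13.
Augment Res→J6→J7→Out: bottleneck 2, flow now 15.
Augment Res→TankB→P2→TankA→J7→Out: bottleneck 2, flow now 17. (uses reverse residual edge)
No augmenting path remains; maximum flow = 17.
In the residual graph, reachable from Res: {Res, TankB, P2}.
Min-cut edges: Res→TankA (6), Res→J6 (2), TankB→J2 (7), P2→Out (2); capacity 6 + 2 + 7 + 2 = 17.
This cut is saturated, so no flow can exceed 17.

17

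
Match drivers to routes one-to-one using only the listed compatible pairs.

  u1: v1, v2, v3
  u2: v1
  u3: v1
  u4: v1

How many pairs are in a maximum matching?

2

Unit-capacity flow: source→left, listed edges, right→sink; max matching = max flow.
Augmenting path u1→v1 (+1); matched 1.
Augmenting path u2→v1→u1→v2 (+1); matched 2.
No augmenting path remains; maximum matching = 2.
König certificate: {u1, v1} is a vertex cover of size 2 (every listed pair touches it), so no matching can be larger.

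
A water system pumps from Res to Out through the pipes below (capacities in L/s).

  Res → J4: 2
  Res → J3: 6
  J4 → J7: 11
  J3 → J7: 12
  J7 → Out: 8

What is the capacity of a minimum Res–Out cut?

Augment Res→J4→J7→Out: bottleneck 2, flow now 2.
Augment Res→J3→J7→Out: bottleneck 6, flow now 8.
No augmenting path remains; maximum flow = 8.
By max-flow min-cut, the minimum cut capacity equals the max flow.
In the residual graph, reachable from Res: {Res}.
Min-cut edges: Res→J4 (2), Res→J3 (6); capacity 2 + 6 = 8.

8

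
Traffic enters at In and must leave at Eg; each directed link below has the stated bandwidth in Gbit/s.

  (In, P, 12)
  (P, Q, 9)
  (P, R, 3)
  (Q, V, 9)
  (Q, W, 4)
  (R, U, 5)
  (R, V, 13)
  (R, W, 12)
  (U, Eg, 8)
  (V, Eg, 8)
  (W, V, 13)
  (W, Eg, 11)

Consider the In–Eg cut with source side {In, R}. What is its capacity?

Edges leaving {In, R}: In→P (12), R→U (5), R→V (13), R→W (12).
Cut capacity = 12 + 5 + 13 + 12 = 42.

42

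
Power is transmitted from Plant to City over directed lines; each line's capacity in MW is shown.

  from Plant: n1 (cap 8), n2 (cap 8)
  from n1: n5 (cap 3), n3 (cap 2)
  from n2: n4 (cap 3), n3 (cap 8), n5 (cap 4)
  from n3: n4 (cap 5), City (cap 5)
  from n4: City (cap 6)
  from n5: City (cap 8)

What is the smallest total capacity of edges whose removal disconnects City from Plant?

13

Augment Plant→n1→n3→City: bottleneck 2, flow now 2.
Augment Plant→n1→n5→City: bottleneck 3, flow now 5.
Augment Plant→n2→n3→City: bottleneck 3, flow now 8.
Augment Plant→n2→n4→City: bottleneck 3, flow now 11.
Augment Plant→n2→n5→City: bottleneck 2, flow now 13.
No augmenting path remains; maximum flow = 13.
By max-flow min-cut, the minimum cut capacity equals the max flow.
In the residual graph, reachable from Plant: {Plant, n1}.
Min-cut edges: Plant→n2 (8), n1→n3 (2), n1→n5 (3); capacity 8 + 2 + 3 = 13.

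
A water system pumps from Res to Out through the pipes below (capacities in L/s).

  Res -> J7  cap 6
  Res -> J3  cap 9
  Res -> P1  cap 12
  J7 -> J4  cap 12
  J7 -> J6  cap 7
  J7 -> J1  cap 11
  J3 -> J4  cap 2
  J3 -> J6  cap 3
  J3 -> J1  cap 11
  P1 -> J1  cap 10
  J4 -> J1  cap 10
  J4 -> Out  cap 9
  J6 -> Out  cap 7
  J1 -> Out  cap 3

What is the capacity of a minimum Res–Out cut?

14

Augment Res→J7→J4→Out: bottleneck 6, flow now 6.
Augment Res→J3→J4→Out: bottleneck 2, flow now 8.
Augment Res→J3→J6→Out: bottleneck 3, flow now 11.
Augment Res→J3→J1→Out: bottleneck 3, flow now 14.
No augmenting path remains; maximum flow = 14.
By max-flow min-cut, the minimum cut capacity equals the max flow.
In the residual graph, reachable from Res: {Res, J3, P1, J1}.
Min-cut edges: Res→J7 (6), J3→J4 (2), J3→J6 (3), J1→Out (3); capacity 6 + 2 + 3 + 3 = 14.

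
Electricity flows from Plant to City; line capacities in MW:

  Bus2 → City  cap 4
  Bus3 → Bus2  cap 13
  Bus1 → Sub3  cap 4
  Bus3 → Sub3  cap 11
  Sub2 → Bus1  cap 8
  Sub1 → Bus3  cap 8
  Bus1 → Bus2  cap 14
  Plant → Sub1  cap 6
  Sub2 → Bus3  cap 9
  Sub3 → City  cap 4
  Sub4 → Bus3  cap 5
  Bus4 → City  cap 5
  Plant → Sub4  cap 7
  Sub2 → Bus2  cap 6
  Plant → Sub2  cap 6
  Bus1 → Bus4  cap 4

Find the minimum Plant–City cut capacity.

Augment Plant→Sub2→Bus2→City: bottleneck 4, flow now 4.
Augment Plant→Sub4→Bus3→Sub3→City: bottleneck 4, flow now 8.
Augment Plant→Sub2→Bus1→Bus4→City: bottleneck 2, flow now 10.
Augment Plant→Sub4→Bus3→Bus2→Sub2→Bus1→Bus4→City: bottleneck 1, flow now 11. (uses reverse residual edge)
Augment Plant→Sub1→Bus3→Bus2→Sub2→Bus1→Bus4→City: bottleneck 1, flow now 12. (uses reverse residual edge)
No augmenting path remains; maximum flow = 12.
By max-flow min-cut, the minimum cut capacity equals the max flow.
In the residual graph, reachable from Plant: {Plant, Sub4, Sub1, Sub2, Bus1, Bus3, Sub3, Bus2}.
Min-cut edges: Bus1→Bus4 (4), Sub3→City (4), Bus2→City (4); capacity 4 + 4 + 4 = 12.

12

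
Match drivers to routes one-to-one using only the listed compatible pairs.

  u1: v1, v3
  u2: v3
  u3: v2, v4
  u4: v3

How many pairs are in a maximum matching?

3

Unit-capacity flow: source→left, listed edges, right→sink; max matching = max flow.
Augmenting path u1→v1 (+1); matched 1.
Augmenting path u2→v3 (+1); matched 2.
Augmenting path u3→v2 (+1); matched 3.
No augmenting path remains; maximum matching = 3.
König certificate: {u1, u3, v3} is a vertex cover of size 3 (every listed pair touches it), so no matching can be larger.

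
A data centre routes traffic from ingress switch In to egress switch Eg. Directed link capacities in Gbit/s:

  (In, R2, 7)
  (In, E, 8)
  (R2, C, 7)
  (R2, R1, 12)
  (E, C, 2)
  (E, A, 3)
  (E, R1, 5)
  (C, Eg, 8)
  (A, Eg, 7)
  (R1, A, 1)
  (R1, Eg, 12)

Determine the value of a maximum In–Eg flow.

15

Augment In→R2→C→Eg: bottleneck 7, flow now 7.
Augment In→E→C→Eg: bottleneck 1, flow now 8.
Augment In→E→A→Eg: bottleneck 3, flow now 11.
Augment In→E→R1→Eg: bottleneck 4, flow now 15.
No augmenting path remains; maximum flow = 15.
In the residual graph, reachable from In: {In}.
Min-cut edges: In→R2 (7), In→E (8); capacity 7 + 8 = 15.
This cut is saturated, so no flow can exceed 15.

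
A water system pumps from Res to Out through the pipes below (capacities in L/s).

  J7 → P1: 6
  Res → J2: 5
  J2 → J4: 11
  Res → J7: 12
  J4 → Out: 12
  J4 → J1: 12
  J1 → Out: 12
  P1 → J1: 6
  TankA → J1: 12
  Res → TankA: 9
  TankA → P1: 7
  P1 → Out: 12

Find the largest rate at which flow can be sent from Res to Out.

Augment Res→J2→J4→Out: bottleneck 5, flow now 5.
Augment Res→J7→P1→Out: bottleneck 6, flow now 11.
Augment Res→TankA→P1→Out: bottleneck 6, flow now 17.
Augment Res→TankA→J1→Out: bottleneck 3, flow now 20.
No augmenting path remains; maximum flow = 20.
In the residual graph, reachable from Res: {Res, J7}.
Min-cut edges: Res→J2 (5), Res→TankA (9), J7→P1 (6); capacity 5 + 9 + 6 = 20.
This cut is saturated, so no flow can exceed 20.

20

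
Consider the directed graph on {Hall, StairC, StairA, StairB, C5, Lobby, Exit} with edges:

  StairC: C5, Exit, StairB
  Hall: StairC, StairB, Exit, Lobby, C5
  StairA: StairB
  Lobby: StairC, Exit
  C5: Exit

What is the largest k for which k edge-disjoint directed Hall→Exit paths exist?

Assign every edge capacity 1; by Menger, the answer equals the max flow.
Path Hall→Exit (+1); total 1.
Path Hall→StairC→Exit (+1); total 2.
Path Hall→C5→Exit (+1); total 3.
Path Hall→Lobby→Exit (+1); total 4.
No residual Hall→Exit path; max flow = 4.
Certifying cut of size 4: {Hall→C5, Hall→Exit, Hall→Lobby, Hall→StairC}.

4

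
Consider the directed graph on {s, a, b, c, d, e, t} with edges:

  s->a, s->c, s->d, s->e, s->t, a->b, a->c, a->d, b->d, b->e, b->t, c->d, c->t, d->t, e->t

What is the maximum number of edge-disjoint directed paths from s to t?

5

Assign every edge capacity 1; by Menger, the answer equals the max flow.
Path s→t (+1); total 1.
Path s→c→t (+1); total 2.
Path s→d→t (+1); total 3.
Path s→e→t (+1); total 4.
Path s→a→b→t (+1); total 5.
No residual s→t path; max flow = 5.
Certifying cut of size 5: {s→a, s→c, s→d, s→e, s→t}.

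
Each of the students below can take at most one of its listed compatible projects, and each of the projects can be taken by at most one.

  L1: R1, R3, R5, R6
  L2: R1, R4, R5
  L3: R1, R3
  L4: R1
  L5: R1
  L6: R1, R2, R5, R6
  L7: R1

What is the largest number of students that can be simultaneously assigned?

5

Unit-capacity flow: source→left, listed edges, right→sink; max matching = max flow.
Augmenting path L1→R1 (+1); matched 1.
Augmenting path L2→R4 (+1); matched 2.
Augmenting path L3→R3 (+1); matched 3.
Augmenting path L6→R2 (+1); matched 4.
Augmenting path L4→R1→L1→R5 (+1); matched 5.
No augmenting path remains; maximum matching = 5.
König certificate: {L1, L2, L3, L6, R1} is a vertex cover of size 5 (every listed pair touches it), so no matching can be larger.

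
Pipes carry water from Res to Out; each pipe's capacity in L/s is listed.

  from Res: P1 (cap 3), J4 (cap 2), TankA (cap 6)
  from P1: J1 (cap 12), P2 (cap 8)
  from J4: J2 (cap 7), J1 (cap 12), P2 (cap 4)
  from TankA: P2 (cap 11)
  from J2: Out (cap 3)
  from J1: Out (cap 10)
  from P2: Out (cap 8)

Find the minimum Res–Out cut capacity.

11

Augment Res→P1→J1→Out: bottleneck 3, flow now 3.
Augment Res→J4→J2→Out: bottleneck 2, flow now 5.
Augment Res→TankA→P2→Out: bottleneck 6, flow now 11.
No augmenting path remains; maximum flow = 11.
By max-flow min-cut, the minimum cut capacity equals the max flow.
In the residual graph, reachable from Res: {Res}.
Min-cut edges: Res→P1 (3), Res→J4 (2), Res→TankA (6); capacity 3 + 2 + 6 = 11.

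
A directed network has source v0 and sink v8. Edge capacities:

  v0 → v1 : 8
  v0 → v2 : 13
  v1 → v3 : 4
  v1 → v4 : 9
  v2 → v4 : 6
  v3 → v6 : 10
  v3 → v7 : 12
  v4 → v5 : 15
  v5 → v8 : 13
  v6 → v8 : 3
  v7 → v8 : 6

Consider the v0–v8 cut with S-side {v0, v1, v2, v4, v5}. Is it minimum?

Given cut capacity: 4 + 13 = 17.
Augment v0→v1→v3→v6→v8: bottleneck 3, flow now 3.
Augment v0→v1→v3→v7→v8: bottleneck 1, flow now 4.
Augment v0→v1→v4→v5→v8: bottleneck 4, flow now 8.
Augment v0→v2→v4→v5→v8: bottleneck 6, flow now 14.
No augmenting path remains; maximum flow = 14.
In the residual graph, reachable from v0: {v0, v2}.
Min-cut edges: v0→v1 (8), v2→v4 (6); capacity 8 + 6 = 14.
Cut capacity 17 exceeds the max flow 14, so it is not minimum.

No — its capacity is 17, but the minimum cut has capacity 14.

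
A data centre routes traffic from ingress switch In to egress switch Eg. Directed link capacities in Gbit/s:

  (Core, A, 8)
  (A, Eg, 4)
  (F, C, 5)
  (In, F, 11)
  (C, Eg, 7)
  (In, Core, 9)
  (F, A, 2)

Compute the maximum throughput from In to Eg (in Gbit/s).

9

Augment In→Core→A→Eg: bottleneck 4, flow now 4.
Augment In→F→C→Eg: bottleneck 5, flow now 9.
No augmenting path remains; maximum flow = 9.
In the residual graph, reachable from In: {In, Core, F, A}.
Min-cut edges: F→C (5), A→Eg (4); capacity 5 + 4 = 9.
This cut is saturated, so no flow can exceed 9.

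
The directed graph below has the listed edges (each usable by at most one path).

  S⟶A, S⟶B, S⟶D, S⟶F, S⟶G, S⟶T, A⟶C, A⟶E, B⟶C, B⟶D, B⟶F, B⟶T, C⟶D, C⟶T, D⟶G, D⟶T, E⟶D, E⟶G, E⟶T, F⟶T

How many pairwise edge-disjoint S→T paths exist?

Assign every edge capacity 1; by Menger, the answer equals the max flow.
Path S→T (+1); total 1.
Path S→B→T (+1); total 2.
Path S→D→T (+1); total 3.
Path S→F→T (+1); total 4.
Path S→A→C→T (+1); total 5.
No residual S→T path; max flow = 5.
Certifying cut of size 5: {S→A, S→B, S→D, S→F, S→T}.

5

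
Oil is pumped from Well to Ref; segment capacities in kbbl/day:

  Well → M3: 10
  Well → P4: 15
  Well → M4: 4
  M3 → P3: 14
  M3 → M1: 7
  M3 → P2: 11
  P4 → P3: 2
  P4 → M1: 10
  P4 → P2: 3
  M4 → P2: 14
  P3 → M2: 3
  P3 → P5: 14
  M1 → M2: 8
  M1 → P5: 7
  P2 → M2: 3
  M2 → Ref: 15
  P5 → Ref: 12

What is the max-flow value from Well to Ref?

25

Augment Well→M3→P3→M2→Ref: bottleneck 3, flow now 3.
Augment Well→M3→P3→P5→Ref: bottleneck 7, flow now 10.
Augment Well→P4→P3→P5→Ref: bottleneck 2, flow now 12.
Augment Well→P4→M1→M2→Ref: bottleneck 8, flow now 20.
Augment Well→P4→M1→P5→Ref: bottleneck 2, flow now 22.
Augment Well→P4→P2→M2→Ref: bottleneck 3, flow now 25.
No augmenting path remains; maximum flow = 25.
In the residual graph, reachable from Well: {Well, P4, M4, P2}.
Min-cut edges: Well→M3 (10), P4→P3 (2), P4→M1 (10), P2→M2 (3); capacity 10 + 2 + 10 + 3 = 25.
This cut is saturated, so no flow can exceed 25.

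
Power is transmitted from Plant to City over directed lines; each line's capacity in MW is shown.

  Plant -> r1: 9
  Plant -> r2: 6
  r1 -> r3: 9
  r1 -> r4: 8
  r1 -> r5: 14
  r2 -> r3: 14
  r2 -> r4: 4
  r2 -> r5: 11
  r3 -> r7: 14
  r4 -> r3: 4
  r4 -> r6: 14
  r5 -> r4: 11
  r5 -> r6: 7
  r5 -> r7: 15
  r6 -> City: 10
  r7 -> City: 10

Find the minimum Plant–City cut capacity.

15

Augment Plant→r1→r3→r7→City: bottleneck 9, flow now 9.
Augment Plant→r2→r3→r7→City: bottleneck 1, flow now 10.
Augment Plant→r2→r4→r6→City: bottleneck 4, flow now 14.
Augment Plant→r2→r5→r6→City: bottleneck 1, flow now 15.
No augmenting path remains; maximum flow = 15.
By max-flow min-cut, the minimum cut capacity equals the max flow.
In the residual graph, reachable from Plant: {Plant}.
Min-cut edges: Plant→r1 (9), Plant→r2 (6); capacity 9 + 6 = 15.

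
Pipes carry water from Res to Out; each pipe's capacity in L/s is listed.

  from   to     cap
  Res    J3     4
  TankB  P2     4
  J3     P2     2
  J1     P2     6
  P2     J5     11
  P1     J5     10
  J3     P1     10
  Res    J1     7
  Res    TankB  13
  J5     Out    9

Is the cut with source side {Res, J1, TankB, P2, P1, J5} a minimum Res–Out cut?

Given cut capacity: 4 + 9 = 13.
Augment Res→J3→P2→J5→Out: bottleneck 2, flow now 2.
Augment Res→J3→P1→J5→Out: bottleneck 2, flow now 4.
Augment Res→J1→P2→J5→Out: bottleneck 5, flow now 9.
No augmenting path remains; maximum flow = 9.
In the residual graph, reachable from Res: {Res, J3, J1, TankB, P2, P1, J5}.
Min-cut edges: J5→Out (9); capacity 9 = 9.
Cut capacity 13 exceeds the max flow 9, so it is not minimum.

No — its capacity is 13, but the minimum cut has capacity 9.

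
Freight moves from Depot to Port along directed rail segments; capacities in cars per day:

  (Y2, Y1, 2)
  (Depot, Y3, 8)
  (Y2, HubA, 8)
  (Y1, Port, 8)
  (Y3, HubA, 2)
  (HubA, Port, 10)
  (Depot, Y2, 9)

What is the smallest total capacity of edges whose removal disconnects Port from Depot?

11

Augment Depot→Y3→HubA→Port: bottleneck 2, flow now 2.
Augment Depot→Y2→HubA→Port: bottleneck 8, flow now 10.
Augment Depot→Y2→Y1→Port: bottleneck 1, flow now 11.
No augmenting path remains; maximum flow = 11.
By max-flow min-cut, the minimum cut capacity equals the max flow.
In the residual graph, reachable from Depot: {Depot, Y3}.
Min-cut edges: Depot→Y2 (9), Y3→HubA (2); capacity 9 + 2 = 11.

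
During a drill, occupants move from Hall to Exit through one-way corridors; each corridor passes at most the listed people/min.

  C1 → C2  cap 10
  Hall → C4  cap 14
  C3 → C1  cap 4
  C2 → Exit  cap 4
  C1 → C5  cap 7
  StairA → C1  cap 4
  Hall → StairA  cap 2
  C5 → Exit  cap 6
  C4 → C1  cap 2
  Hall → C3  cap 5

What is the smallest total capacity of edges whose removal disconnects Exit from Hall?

Augment Hall→C4→C1→C5→Exit: bottleneck 2, flow now 2.
Augment Hall→StairA→C1→C5→Exit: bottleneck 2, flow now 4.
Augment Hall→C3→C1→C5→Exit: bottleneck 2, flow now 6.
Augment Hall→C3→C1→C2→Exit: bottleneck 2, flow now 8.
No augmenting path remains; maximum flow = 8.
By max-flow min-cut, the minimum cut capacity equals the max flow.
In the residual graph, reachable from Hall: {Hall, C4, C3}.
Min-cut edges: Hall→StairA (2), C4→C1 (2), C3→C1 (4); capacity 2 + 2 + 4 = 8.

8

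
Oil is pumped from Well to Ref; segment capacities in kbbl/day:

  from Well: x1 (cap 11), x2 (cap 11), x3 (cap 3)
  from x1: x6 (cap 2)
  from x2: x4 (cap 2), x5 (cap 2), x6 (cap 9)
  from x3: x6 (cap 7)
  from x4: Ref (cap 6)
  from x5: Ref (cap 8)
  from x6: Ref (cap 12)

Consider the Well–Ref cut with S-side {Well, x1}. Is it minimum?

Given cut capacity: 11 + 3 + 2 = 16.
Augment Well→x1→x6→Ref: bottleneck 2, flow now 2.
Augment Well→x2→x4→Ref: bottleneck 2, flow now 4.
Augment Well→x2→x5→Ref: bottleneck 2, flow now 6.
Augment Well→x2→x6→Ref: bottleneck 7, flow now 13.
Augment Well→x3→x6→Ref: bottleneck 3, flow now 16.
No augmenting path remains; maximum flow = 16.
Cut capacity 16 equals the max flow, so it is a minimum cut.

Yes — it is a minimum cut (capacity 16).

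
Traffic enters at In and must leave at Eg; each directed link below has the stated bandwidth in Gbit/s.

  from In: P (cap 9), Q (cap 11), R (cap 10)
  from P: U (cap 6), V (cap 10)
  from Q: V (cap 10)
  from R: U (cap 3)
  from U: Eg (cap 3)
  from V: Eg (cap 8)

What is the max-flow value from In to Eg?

11

Augment In→P→U→Eg: bottleneck 3, flow now 3.
Augment In→P→V→Eg: bottleneck 6, flow now 9.
Augment In→Q→V→Eg: bottleneck 2, flow now 11.
No augmenting path remains; maximum flow = 11.
In the residual graph, reachable from In: {In, P, Q, R, U, V}.
Min-cut edges: U→Eg (3), V→Eg (8); capacity 3 + 8 = 11.
This cut is saturated, so no flow can exceed 11.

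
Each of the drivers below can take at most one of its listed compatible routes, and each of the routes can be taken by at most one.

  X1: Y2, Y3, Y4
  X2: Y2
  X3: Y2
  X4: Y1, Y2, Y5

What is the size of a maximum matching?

Unit-capacity flow: source→left, listed edges, right→sink; max matching = max flow.
Augmenting path X1→Y2 (+1); matched 1.
Augmenting path X4→Y1 (+1); matched 2.
Augmenting path X2→Y2→X1→Y3 (+1); matched 3.
No augmenting path remains; maximum matching = 3.
König certificate: {X1, X4, Y2} is a vertex cover of size 3 (every listed pair touches it), so no matching can be larger.

3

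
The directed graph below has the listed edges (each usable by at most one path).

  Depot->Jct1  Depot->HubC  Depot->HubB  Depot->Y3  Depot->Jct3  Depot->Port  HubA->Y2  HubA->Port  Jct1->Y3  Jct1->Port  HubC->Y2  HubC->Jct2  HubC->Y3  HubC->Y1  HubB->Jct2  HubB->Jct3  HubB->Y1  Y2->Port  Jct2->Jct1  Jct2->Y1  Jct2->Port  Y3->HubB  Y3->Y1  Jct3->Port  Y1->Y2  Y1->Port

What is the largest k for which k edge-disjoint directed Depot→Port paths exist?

Assign every edge capacity 1; by Menger, the answer equals the max flow.
Path Depot→Port (+1); total 1.
Path Depot→Jct1→Port (+1); total 2.
Path Depot→Jct3→Port (+1); total 3.
Path Depot→HubC→Y2→Port (+1); total 4.
Path Depot→HubB→Jct2→Port (+1); total 5.
Path Depot→Y3→Y1→Port (+1); total 6.
No residual Depot→Port path; max flow = 6.
Certifying cut of size 6: {Depot→HubB, Depot→HubC, Depot→Jct1, Depot→Jct3, Depot→Port, Depot→Y3}.

6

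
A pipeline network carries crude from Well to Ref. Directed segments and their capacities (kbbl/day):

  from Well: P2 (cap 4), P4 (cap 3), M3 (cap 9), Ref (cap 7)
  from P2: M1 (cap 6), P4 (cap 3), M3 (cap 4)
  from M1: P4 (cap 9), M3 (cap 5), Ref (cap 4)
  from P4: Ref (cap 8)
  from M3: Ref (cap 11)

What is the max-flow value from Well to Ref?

Augment Well→Ref: bottleneck 7, flow now 7.
Augment Well→P4→Ref: bottleneck 3, flow now 10.
Augment Well→M3→Ref: bottleneck 9, flow now 19.
Augment Well→P2→M1→Ref: bottleneck 4, flow now 23.
No augmenting path remains; maximum flow = 23.
In the residual graph, reachable from Well: {Well}.
Min-cut edges: Well→P2 (4), Well→P4 (3), Well→M3 (9), Well→Ref (7); capacity 4 + 3 + 9 + 7 = 23.
This cut is saturated, so no flow can exceed 23.

23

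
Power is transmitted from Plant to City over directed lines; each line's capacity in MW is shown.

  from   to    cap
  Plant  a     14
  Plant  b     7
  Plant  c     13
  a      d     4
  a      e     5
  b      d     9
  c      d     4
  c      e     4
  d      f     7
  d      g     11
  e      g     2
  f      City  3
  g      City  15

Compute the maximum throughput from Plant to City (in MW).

16

Augment Plant→a→d→f→City: bottleneck 3, flow now 3.
Augment Plant→a→d→g→City: bottleneck 1, flow now 4.
Augment Plant→a→e→g→City: bottleneck 2, flow now 6.
Augment Plant→b→d→g→City: bottleneck 7, flow now 13.
Augment Plant→c→d→g→City: bottleneck 3, flow now 16.
No augmenting path remains; maximum flow = 16.
In the residual graph, reachable from Plant: {Plant, a, b, c, d, e, f}.
Min-cut edges: d→g (11), e→g (2), f→City (3); capacity 11 + 2 + 3 = 16.
This cut is saturated, so no flow can exceed 16.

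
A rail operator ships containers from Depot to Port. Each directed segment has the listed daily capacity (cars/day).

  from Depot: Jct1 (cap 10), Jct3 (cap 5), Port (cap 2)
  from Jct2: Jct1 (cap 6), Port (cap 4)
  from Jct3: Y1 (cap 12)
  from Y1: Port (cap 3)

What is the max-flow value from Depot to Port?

Augment Depot→Port: bottleneck 2, flow now 2.
Augment Depot→Jct3→Y1→Port: bottleneck 3, flow now 5.
No augmenting path remains; maximum flow = 5.
In the residual graph, reachable from Depot: {Depot, Jct1, Jct3, Y1}.
Min-cut edges: Depot→Port (2), Y1→Port (3); capacity 2 + 3 = 5.
This cut is saturated, so no flow can exceed 5.

5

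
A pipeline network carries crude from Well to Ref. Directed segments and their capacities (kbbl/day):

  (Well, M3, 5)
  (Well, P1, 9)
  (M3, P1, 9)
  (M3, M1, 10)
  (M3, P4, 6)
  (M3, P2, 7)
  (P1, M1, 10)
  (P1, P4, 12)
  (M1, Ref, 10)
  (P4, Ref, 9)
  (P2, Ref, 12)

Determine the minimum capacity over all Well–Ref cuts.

Augment Well→M3→M1→Ref: bottleneck 5, flow now 5.
Augment Well→P1→M1→Ref: bottleneck 5, flow now 10.
Augment Well→P1→P4→Ref: bottleneck 4, flow now 14.
No augmenting path remains; maximum flow = 14.
By max-flow min-cut, the minimum cut capacity equals the max flow.
In the residual graph, reachable from Well: {Well}.
Min-cut edges: Well→M3 (5), Well→P1 (9); capacity 5 + 9 = 14.

14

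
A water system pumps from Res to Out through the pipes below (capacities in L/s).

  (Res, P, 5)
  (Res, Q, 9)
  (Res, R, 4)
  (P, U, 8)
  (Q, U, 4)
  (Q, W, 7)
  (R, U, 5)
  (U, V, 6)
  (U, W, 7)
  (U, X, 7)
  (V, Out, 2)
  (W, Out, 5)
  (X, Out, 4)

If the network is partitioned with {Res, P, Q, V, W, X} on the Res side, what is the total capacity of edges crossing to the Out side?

Edges leaving {Res, P, Q, V, W, X}: Res→R (4), P→U (8), Q→U (4), V→Out (2), W→Out (5), X→Out (4).
Cut capacity = 4 + 8 + 4 + 2 + 5 + 4 = 27.

27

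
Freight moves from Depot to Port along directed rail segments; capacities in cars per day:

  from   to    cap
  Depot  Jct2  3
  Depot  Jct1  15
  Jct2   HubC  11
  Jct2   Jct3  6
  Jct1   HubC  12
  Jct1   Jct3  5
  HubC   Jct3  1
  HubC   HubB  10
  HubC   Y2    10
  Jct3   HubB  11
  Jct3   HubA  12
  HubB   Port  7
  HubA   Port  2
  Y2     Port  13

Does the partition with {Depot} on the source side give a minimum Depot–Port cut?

Given cut capacity: 3 + 15 = 18.
Augment Depot→Jct2→HubC→HubB→Port: bottleneck 3, flow now 3.
Augment Depot→Jct1→HubC→HubB→Port: bottleneck 4, flow now 7.
Augment Depot→Jct1→HubC→Y2→Port: bottleneck 8, flow now 15.
Augment Depot→Jct1→Jct3→HubA→Port: bottleneck 2, flow now 17.
Augment Depot→Jct1→Jct3→HubB→HubC→Y2→Port: bottleneck 1, flow now 18. (uses reverse residual edge)
No augmenting path remains; maximum flow = 18.
Cut capacity 18 equals the max flow, so it is a minimum cut.

Yes — it is a minimum cut (capacity 18).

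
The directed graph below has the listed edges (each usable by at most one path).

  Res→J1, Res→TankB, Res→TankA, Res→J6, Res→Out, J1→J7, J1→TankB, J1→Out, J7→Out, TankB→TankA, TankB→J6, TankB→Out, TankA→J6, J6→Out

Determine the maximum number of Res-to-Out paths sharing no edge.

Assign every edge capacity 1; by Menger, the answer equals the max flow.
Path Res→Out (+1); total 1.
Path Res→J1→Out (+1); total 2.
Path Res→TankB→Out (+1); total 3.
Path Res→J6→Out (+1); total 4.
No residual Res→Out path; max flow = 4.
Certifying cut of size 4: {J6→Out, Res→J1, Res→Out, Res→TankB}.

4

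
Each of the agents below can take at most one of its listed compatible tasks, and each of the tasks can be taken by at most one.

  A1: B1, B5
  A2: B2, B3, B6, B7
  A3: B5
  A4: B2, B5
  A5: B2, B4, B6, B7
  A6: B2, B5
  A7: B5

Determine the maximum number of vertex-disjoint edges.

Unit-capacity flow: source→left, listed edges, right→sink; max matching = max flow.
Augmenting path A1→B1 (+1); matched 1.
Augmenting path A2→B2 (+1); matched 2.
Augmenting path A3→B5 (+1); matched 3.
Augmenting path A5→B4 (+1); matched 4.
Augmenting path A4→B2→A2→B3 (+1); matched 5.
No augmenting path remains; maximum matching = 5.
König certificate: {A1, A2, A5, B2, B5} is a vertex cover of size 5 (every listed pair touches it), so no matching can be larger.

5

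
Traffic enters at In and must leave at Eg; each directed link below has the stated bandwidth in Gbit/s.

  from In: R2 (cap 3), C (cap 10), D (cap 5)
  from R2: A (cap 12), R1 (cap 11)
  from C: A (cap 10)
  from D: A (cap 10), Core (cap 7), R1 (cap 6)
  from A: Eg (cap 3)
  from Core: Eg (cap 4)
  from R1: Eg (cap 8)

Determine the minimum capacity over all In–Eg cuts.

11

Augment In→R2→A→Eg: bottleneck 3, flow now 3.
Augment In→D→Core→Eg: bottleneck 4, flow now 7.
Augment In→D→R1→Eg: bottleneck 1, flow now 8.
Augment In→C→A→R2→R1→Eg: bottleneck 3, flow now 11. (uses reverse residual edge)
No augmenting path remains; maximum flow = 11.
By max-flow min-cut, the minimum cut capacity equals the max flow.
In the residual graph, reachable from In: {In, C, A}.
Min-cut edges: In→R2 (3), In→D (5), A→Eg (3); capacity 3 + 5 + 3 = 11.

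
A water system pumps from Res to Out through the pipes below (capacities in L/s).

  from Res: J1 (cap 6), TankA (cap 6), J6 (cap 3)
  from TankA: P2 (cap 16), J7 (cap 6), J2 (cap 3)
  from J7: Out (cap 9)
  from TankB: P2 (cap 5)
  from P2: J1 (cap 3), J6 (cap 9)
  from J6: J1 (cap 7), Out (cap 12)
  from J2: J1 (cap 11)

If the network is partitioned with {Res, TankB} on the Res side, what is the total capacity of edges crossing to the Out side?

Edges leaving {Res, TankB}: Res→TankA (6), Res→J6 (3), Res→J1 (6), TankB→P2 (5).
Cut capacity = 6 + 3 + 6 + 5 = 20.

20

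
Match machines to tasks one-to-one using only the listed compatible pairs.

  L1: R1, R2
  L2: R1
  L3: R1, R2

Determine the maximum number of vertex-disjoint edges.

2

Unit-capacity flow: source→left, listed edges, right→sink; max matching = max flow.
Augmenting path L1→R1 (+1); matched 1.
Augmenting path L3→R2 (+1); matched 2.
No augmenting path remains; maximum matching = 2.
König certificate: {R1, R2} is a vertex cover of size 2 (every listed pair touches it), so no matching can be larger.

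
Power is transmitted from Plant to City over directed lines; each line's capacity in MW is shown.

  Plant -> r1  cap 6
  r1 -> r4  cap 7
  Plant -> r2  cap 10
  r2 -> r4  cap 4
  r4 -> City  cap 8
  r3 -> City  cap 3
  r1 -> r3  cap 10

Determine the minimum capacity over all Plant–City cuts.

Augment Plant→r1→r3→City: bottleneck 3, flow now 3.
Augment Plant→r1→r4→City: bottleneck 3, flow now 6.
Augment Plant→r2→r4→City: bottleneck 4, flow now 10.
No augmenting path remains; maximum flow = 10.
By max-flow min-cut, the minimum cut capacity equals the max flow.
In the residual graph, reachable from Plant: {Plant, r2}.
Min-cut edges: Plant→r1 (6), r2→r4 (4); capacity 6 + 4 = 10.

10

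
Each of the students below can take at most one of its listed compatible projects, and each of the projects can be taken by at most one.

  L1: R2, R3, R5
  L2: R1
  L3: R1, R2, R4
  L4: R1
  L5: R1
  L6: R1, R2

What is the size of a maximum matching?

4

Unit-capacity flow: source→left, listed edges, right→sink; max matching = max flow.
Augmenting path L1→R2 (+1); matched 1.
Augmenting path L2→R1 (+1); matched 2.
Augmenting path L3→R4 (+1); matched 3.
Augmenting path L6→R2→L1→R3 (+1); matched 4.
No augmenting path remains; maximum matching = 4.
König certificate: {L1, L3, L6, R1} is a vertex cover of size 4 (every listed pair touches it), so no matching can be larger.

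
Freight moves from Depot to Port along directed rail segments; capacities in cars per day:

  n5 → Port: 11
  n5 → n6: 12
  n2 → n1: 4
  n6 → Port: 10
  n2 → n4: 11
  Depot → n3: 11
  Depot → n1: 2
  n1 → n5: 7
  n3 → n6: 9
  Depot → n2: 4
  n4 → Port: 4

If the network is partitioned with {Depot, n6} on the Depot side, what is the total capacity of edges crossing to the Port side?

27

Edges leaving {Depot, n6}: Depot→n1 (2), Depot→n2 (4), Depot→n3 (11), n6→Port (10).
Cut capacity = 2 + 4 + 11 + 10 = 27.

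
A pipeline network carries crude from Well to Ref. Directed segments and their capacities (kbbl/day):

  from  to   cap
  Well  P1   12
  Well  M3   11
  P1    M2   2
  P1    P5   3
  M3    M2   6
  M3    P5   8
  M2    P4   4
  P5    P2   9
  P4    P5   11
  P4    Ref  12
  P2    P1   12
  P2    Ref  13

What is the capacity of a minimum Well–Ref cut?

Augment Well→P1→M2→P4→Ref: bottleneck 2, flow now 2.
Augment Well→P1→P5→P2→Ref: bottleneck 3, flow now 5.
Augment Well→M3→M2→P4→Ref: bottleneck 2, flow now 7.
Augment Well→M3→P5→P2→Ref: bottleneck 6, flow now 13.
No augmenting path remains; maximum flow = 13.
By max-flow min-cut, the minimum cut capacity equals the max flow.
In the residual graph, reachable from Well: {Well, P1, M3, M2, P5}.
Min-cut edges: M2→P4 (4), P5→P2 (9); capacity 4 + 9 = 13.

13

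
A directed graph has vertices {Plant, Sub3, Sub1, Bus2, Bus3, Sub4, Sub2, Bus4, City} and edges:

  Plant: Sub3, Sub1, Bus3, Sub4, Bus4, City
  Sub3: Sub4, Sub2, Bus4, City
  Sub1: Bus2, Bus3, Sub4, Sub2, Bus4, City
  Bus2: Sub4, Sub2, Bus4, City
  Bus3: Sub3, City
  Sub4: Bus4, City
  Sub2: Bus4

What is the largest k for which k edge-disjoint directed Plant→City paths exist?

Assign every edge capacity 1; by Menger, the answer equals the max flow.
Path Plant→City (+1); total 1.
Path Plant→Sub3→City (+1); total 2.
Path Plant→Sub1→City (+1); total 3.
Path Plant→Bus3→City (+1); total 4.
Path Plant→Sub4→City (+1); total 5.
No residual Plant→City path; max flow = 5.
Certifying cut of size 5: {Plant→Bus3, Plant→City, Plant→Sub1, Plant→Sub3, Plant→Sub4}.

5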